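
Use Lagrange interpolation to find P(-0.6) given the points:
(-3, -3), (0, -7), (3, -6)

Lagrange interpolation formula:
P(x) = Σ yᵢ × Lᵢ(x)
where Lᵢ(x) = Π_{j≠i} (x - xⱼ)/(xᵢ - xⱼ)

L_0(-0.6) = (-0.6 - 0)/(-3 - 0) × (-0.6 - 3)/(-3 - 3) = 0.120000
L_1(-0.6) = (-0.6 - (-3))/(0 - (-3)) × (-0.6 - 3)/(0 - 3) = 0.960000
L_2(-0.6) = (-0.6 - (-3))/(3 - (-3)) × (-0.6 - 0)/(3 - 0) = -0.080000

P(-0.6) = (-3)×L_0(-0.6) + (-7)×L_1(-0.6) + (-6)×L_2(-0.6)
P(-0.6) = -6.600000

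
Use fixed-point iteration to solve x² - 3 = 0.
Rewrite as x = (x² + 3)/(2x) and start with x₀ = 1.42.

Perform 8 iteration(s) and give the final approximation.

Equation: x² - 3 = 0
Fixed-point form: x = (x² + 3)/(2x)
x₀ = 1.42

x_1 = g(1.420000) = 1.766338
x_2 = g(1.766338) = 1.732384
x_3 = g(1.732384) = 1.732051
x_4 = g(1.732051) = 1.732051
x_5 = g(1.732051) = 1.732051
x_6 = g(1.732051) = 1.732051
x_7 = g(1.732051) = 1.732051
x_8 = g(1.732051) = 1.732051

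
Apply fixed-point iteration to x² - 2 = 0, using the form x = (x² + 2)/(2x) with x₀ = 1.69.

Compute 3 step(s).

Equation: x² - 2 = 0
Fixed-point form: x = (x² + 2)/(2x)
x₀ = 1.69

x_1 = g(1.690000) = 1.436716
x_2 = g(1.436716) = 1.414390
x_3 = g(1.414390) = 1.414214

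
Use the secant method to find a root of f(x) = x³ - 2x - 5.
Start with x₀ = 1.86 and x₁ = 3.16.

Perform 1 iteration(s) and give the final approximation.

f(x) = x³ - 2x - 5
x₀ = 1.86, x₁ = 3.16

Secant formula: x_{n+1} = x_n - f(x_n)(x_n - x_{n-1})/(f(x_n) - f(x_{n-1}))

Iteration 1:
  f(1.860000) = -2.285144
  f(3.160000) = 20.234496
  x_2 = 3.160000 - 20.234496×(3.160000 - 1.860000)/(20.234496 - (-2.285144))
       = 1.991915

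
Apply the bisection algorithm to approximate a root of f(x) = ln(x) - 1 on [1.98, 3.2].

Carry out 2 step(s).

f(x) = ln(x) - 1
Initial interval: [1.98, 3.2]

Iteration 1:
  c_1 = (1.980000 + 3.200000)/2 = 2.590000
  f(c_1) = f(2.590000) = -0.048342
  f(a) × f(c) ≥ 0, new interval: [2.590000, 3.200000]
Iteration 2:
  c_2 = (2.590000 + 3.200000)/2 = 2.895000
  f(c_2) = f(2.895000) = 0.062985
  f(a) × f(c) < 0, new interval: [2.590000, 2.895000]

After 2 iteration(s), the approximation is c_2 = 2.895000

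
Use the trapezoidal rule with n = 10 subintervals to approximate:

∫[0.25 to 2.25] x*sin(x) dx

f(x) = x*sin(x)
a = 0.25, b = 2.25, n = 10
h = (b - a)/n = 0.200000

Trapezoidal rule: (h/2)[f(x₀) + 2f(x₁) + 2f(x₂) + ... + f(xₙ)]

x_0 = 0.2500, f(x_0) = 0.061851, coefficient = 1
x_1 = 0.4500, f(x_1) = 0.195734, coefficient = 2
x_2 = 0.6500, f(x_2) = 0.393371, coefficient = 2
x_3 = 0.8500, f(x_3) = 0.638588, coefficient = 2
x_4 = 1.0500, f(x_4) = 0.910794, coefficient = 2
x_5 = 1.2500, f(x_5) = 1.186231, coefficient = 2
x_6 = 1.4500, f(x_6) = 1.439434, coefficient = 2
x_7 = 1.6500, f(x_7) = 1.644827, coefficient = 2
x_8 = 1.8500, f(x_8) = 1.778359, coefficient = 2
x_9 = 2.0500, f(x_9) = 1.819093, coefficient = 2
x_10 = 2.2500, f(x_10) = 1.750665, coefficient = 1

I ≈ (0.200000/2) × 21.825380 = 2.182538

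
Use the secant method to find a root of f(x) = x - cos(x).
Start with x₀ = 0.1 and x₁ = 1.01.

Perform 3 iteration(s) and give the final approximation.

f(x) = x - cos(x)
x₀ = 0.1, x₁ = 1.01

Secant formula: x_{n+1} = x_n - f(x_n)(x_n - x_{n-1})/(f(x_n) - f(x_{n-1}))

Iteration 1:
  f(0.100000) = -0.895004
  f(1.010000) = 0.478139
  x_2 = 1.010000 - 0.478139×(1.010000 - 0.100000)/(0.478139 - (-0.895004))
       = 0.693131
Iteration 2:
  f(1.010000) = 0.478139
  f(0.693131) = -0.076118
  x_3 = 0.693131 - (-0.076118)×(0.693131 - 1.010000)/(-0.076118 - 0.478139)
       = 0.736648
Iteration 3:
  f(0.693131) = -0.076118
  f(0.736648) = -0.004077
  x_4 = 0.736648 - (-0.004077)×(0.736648 - 0.693131)/(-0.004077 - (-0.076118))
       = 0.739110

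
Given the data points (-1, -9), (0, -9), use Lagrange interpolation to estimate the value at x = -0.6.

Lagrange interpolation formula:
P(x) = Σ yᵢ × Lᵢ(x)
where Lᵢ(x) = Π_{j≠i} (x - xⱼ)/(xᵢ - xⱼ)

L_0(-0.6) = (-0.6 - 0)/(-1 - 0) = 0.600000
L_1(-0.6) = (-0.6 - (-1))/(0 - (-1)) = 0.400000

P(-0.6) = (-9)×L_0(-0.6) + (-9)×L_1(-0.6)
P(-0.6) = -9.000000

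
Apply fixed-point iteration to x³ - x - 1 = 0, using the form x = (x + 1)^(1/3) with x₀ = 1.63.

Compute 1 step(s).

Equation: x³ - x - 1 = 0
Fixed-point form: x = (x + 1)^(1/3)
x₀ = 1.63

x_1 = g(1.630000) = 1.380337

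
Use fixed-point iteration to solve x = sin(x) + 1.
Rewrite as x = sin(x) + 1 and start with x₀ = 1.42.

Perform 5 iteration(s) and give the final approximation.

Equation: x = sin(x) + 1
Fixed-point form: x = sin(x) + 1
x₀ = 1.42

x_1 = g(1.420000) = 1.988652
x_2 = g(1.988652) = 1.913961
x_3 = g(1.913961) = 1.941694
x_4 = g(1.941694) = 1.932002
x_5 = g(1.932002) = 1.935471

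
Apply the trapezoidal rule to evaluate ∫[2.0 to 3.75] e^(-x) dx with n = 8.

f(x) = e^(-x)
a = 2.0, b = 3.75, n = 8
h = (b - a)/n = 0.218750

Trapezoidal rule: (h/2)[f(x₀) + 2f(x₁) + 2f(x₂) + ... + f(xₙ)]

x_0 = 2.0000, f(x_0) = 0.135335, coefficient = 1
x_1 = 2.2188, f(x_1) = 0.108745, coefficient = 2
x_2 = 2.4375, f(x_2) = 0.087379, coefficient = 2
x_3 = 2.6562, f(x_3) = 0.070211, coefficient = 2
x_4 = 2.8750, f(x_4) = 0.056416, coefficient = 2
x_5 = 3.0938, f(x_5) = 0.045332, coefficient = 2
x_6 = 3.3125, f(x_6) = 0.036425, coefficient = 2
x_7 = 3.5312, f(x_7) = 0.029268, coefficient = 2
x_8 = 3.7500, f(x_8) = 0.023518, coefficient = 1

I ≈ (0.218750/2) × 1.026405 = 0.112263
Exact value: 0.111818
Error: 0.000446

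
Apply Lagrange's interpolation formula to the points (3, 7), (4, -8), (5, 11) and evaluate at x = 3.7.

Lagrange interpolation formula:
P(x) = Σ yᵢ × Lᵢ(x)
where Lᵢ(x) = Π_{j≠i} (x - xⱼ)/(xᵢ - xⱼ)

L_0(3.7) = (3.7 - 4)/(3 - 4) × (3.7 - 5)/(3 - 5) = 0.195000
L_1(3.7) = (3.7 - 3)/(4 - 3) × (3.7 - 5)/(4 - 5) = 0.910000
L_2(3.7) = (3.7 - 3)/(5 - 3) × (3.7 - 4)/(5 - 4) = -0.105000

P(3.7) = 7×L_0(3.7) + (-8)×L_1(3.7) + 11×L_2(3.7)
P(3.7) = -7.070000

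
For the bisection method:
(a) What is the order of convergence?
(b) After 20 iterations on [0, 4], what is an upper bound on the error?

(a) Bisection has linear (order 1) convergence; the error is halved each step.

(b) Error bound = (b-a)/2^n = (4 - 0)/2^{20}
    = 4/2^{20}

(a) 1 (linear); (b) error ≤ 3.81e-06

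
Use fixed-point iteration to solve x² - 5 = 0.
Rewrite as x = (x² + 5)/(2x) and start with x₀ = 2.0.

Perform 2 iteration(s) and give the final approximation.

Equation: x² - 5 = 0
Fixed-point form: x = (x² + 5)/(2x)
x₀ = 2.0

x_1 = g(2.000000) = 2.250000
x_2 = g(2.250000) = 2.236111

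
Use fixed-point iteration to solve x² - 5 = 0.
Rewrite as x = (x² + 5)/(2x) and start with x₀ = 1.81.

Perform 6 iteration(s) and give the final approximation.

Equation: x² - 5 = 0
Fixed-point form: x = (x² + 5)/(2x)
x₀ = 1.81

x_1 = g(1.810000) = 2.286215
x_2 = g(2.286215) = 2.236618
x_3 = g(2.236618) = 2.236068
x_4 = g(2.236068) = 2.236068
x_5 = g(2.236068) = 2.236068
x_6 = g(2.236068) = 2.236068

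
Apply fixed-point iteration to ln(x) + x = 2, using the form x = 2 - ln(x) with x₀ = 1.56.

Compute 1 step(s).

Equation: ln(x) + x = 2
Fixed-point form: x = 2 - ln(x)
x₀ = 1.56

x_1 = g(1.560000) = 1.555314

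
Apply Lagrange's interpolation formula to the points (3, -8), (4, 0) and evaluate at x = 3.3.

Lagrange interpolation formula:
P(x) = Σ yᵢ × Lᵢ(x)
where Lᵢ(x) = Π_{j≠i} (x - xⱼ)/(xᵢ - xⱼ)

L_0(3.3) = (3.3 - 4)/(3 - 4) = 0.700000
L_1(3.3) = (3.3 - 3)/(4 - 3) = 0.300000

P(3.3) = (-8)×L_0(3.3) + 0×L_1(3.3)
P(3.3) = -5.600000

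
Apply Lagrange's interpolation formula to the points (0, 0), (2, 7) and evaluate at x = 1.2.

Lagrange interpolation formula:
P(x) = Σ yᵢ × Lᵢ(x)
where Lᵢ(x) = Π_{j≠i} (x - xⱼ)/(xᵢ - xⱼ)

L_0(1.2) = (1.2 - 2)/(0 - 2) = 0.400000
L_1(1.2) = (1.2 - 0)/(2 - 0) = 0.600000

P(1.2) = 0×L_0(1.2) + 7×L_1(1.2)
P(1.2) = 4.200000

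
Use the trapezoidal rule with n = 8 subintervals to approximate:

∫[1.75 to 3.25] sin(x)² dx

f(x) = sin(x)²
a = 1.75, b = 3.25, n = 8
h = (b - a)/n = 0.187500

Trapezoidal rule: (h/2)[f(x₀) + 2f(x₁) + 2f(x₂) + ... + f(xₙ)]

x_0 = 1.7500, f(x_0) = 0.968228, coefficient = 1
x_1 = 1.9375, f(x_1) = 0.871449, coefficient = 2
x_2 = 2.1250, f(x_2) = 0.723044, coefficient = 2
x_3 = 2.3125, f(x_3) = 0.543639, coefficient = 2
x_4 = 2.5000, f(x_4) = 0.358169, coefficient = 2
x_5 = 2.6875, f(x_5) = 0.192411, coefficient = 2
x_6 = 2.8750, f(x_6) = 0.069404, coefficient = 2
x_7 = 3.0625, f(x_7) = 0.006243, coefficient = 2
x_8 = 3.2500, f(x_8) = 0.011706, coefficient = 1

I ≈ (0.187500/2) × 6.508651 = 0.610186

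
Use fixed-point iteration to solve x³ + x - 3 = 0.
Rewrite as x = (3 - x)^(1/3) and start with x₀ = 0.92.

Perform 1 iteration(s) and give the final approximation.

Equation: x³ + x - 3 = 0
Fixed-point form: x = (3 - x)^(1/3)
x₀ = 0.92

x_1 = g(0.920000) = 1.276501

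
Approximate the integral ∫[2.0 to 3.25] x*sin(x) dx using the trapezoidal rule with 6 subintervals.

f(x) = x*sin(x)
a = 2.0, b = 3.25, n = 6
h = (b - a)/n = 0.208333

Trapezoidal rule: (h/2)[f(x₀) + 2f(x₁) + 2f(x₂) + ... + f(xₙ)]

x_0 = 2.0000, f(x_0) = 1.818595, coefficient = 1
x_1 = 2.2083, f(x_1) = 1.774538, coefficient = 2
x_2 = 2.4167, f(x_2) = 1.602443, coefficient = 2
x_3 = 2.6250, f(x_3) = 1.296541, coefficient = 2
x_4 = 2.8333, f(x_4) = 0.859635, coefficient = 2
x_5 = 3.0417, f(x_5) = 0.303436, coefficient = 2
x_6 = 3.2500, f(x_6) = -0.351634, coefficient = 1

I ≈ (0.208333/2) × 13.140146 = 1.368765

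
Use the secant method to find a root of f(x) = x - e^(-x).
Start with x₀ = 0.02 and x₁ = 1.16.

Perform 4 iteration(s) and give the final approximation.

f(x) = x - e^(-x)
x₀ = 0.02, x₁ = 1.16

Secant formula: x_{n+1} = x_n - f(x_n)(x_n - x_{n-1})/(f(x_n) - f(x_{n-1}))

Iteration 1:
  f(0.020000) = -0.960199
  f(1.160000) = 0.846514
  x_2 = 1.160000 - 0.846514×(1.160000 - 0.020000)/(0.846514 - (-0.960199))
       = 0.625866
Iteration 2:
  f(1.160000) = 0.846514
  f(0.625866) = 0.091069
  x_3 = 0.625866 - 0.091069×(0.625866 - 1.160000)/(0.091069 - 0.846514)
       = 0.561477
Iteration 3:
  f(0.625866) = 0.091069
  f(0.561477) = -0.008889
  x_4 = 0.561477 - (-0.008889)×(0.561477 - 0.625866)/(-0.008889 - 0.091069)
       = 0.567203
Iteration 4:
  f(0.561477) = -0.008889
  f(0.567203) = 0.000094
  x_5 = 0.567203 - 0.000094×(0.567203 - 0.561477)/(0.000094 - (-0.008889))
       = 0.567143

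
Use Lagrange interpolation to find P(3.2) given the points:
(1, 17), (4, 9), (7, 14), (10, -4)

Lagrange interpolation formula:
P(x) = Σ yᵢ × Lᵢ(x)
where Lᵢ(x) = Π_{j≠i} (x - xⱼ)/(xᵢ - xⱼ)

L_0(3.2) = (3.2 - 4)/(1 - 4) × (3.2 - 7)/(1 - 7) × (3.2 - 10)/(1 - 10) = 0.127605
L_1(3.2) = (3.2 - 1)/(4 - 1) × (3.2 - 7)/(4 - 7) × (3.2 - 10)/(4 - 10) = 1.052741
L_2(3.2) = (3.2 - 1)/(7 - 1) × (3.2 - 4)/(7 - 4) × (3.2 - 10)/(7 - 10) = -0.221630
L_3(3.2) = (3.2 - 1)/(10 - 1) × (3.2 - 4)/(10 - 4) × (3.2 - 7)/(10 - 7) = 0.041284

P(3.2) = 17×L_0(3.2) + 9×L_1(3.2) + 14×L_2(3.2) + (-4)×L_3(3.2)
P(3.2) = 8.376000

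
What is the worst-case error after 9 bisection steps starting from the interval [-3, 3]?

Bisection error bound: |error| ≤ (b-a)/2^n
|error| ≤ (3 - (-3))/2^9 = 6/2^9
|error| ≤ 0.0117187500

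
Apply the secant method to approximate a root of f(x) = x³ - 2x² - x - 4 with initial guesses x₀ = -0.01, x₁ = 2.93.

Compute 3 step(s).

f(x) = x³ - 2x² - x - 4
x₀ = -0.01, x₁ = 2.93

Secant formula: x_{n+1} = x_n - f(x_n)(x_n - x_{n-1})/(f(x_n) - f(x_{n-1}))

Iteration 1:
  f(-0.010000) = -3.990201
  f(2.930000) = 1.053957
  x_2 = 2.930000 - 1.053957×(2.930000 - (-0.010000))/(1.053957 - (-3.990201))
       = 2.315699
Iteration 2:
  f(2.930000) = 1.053957
  f(2.315699) = -4.622778
  x_3 = 2.315699 - (-4.622778)×(2.315699 - 2.930000)/(-4.622778 - 1.053957)
       = 2.815947
Iteration 3:
  f(2.315699) = -4.622778
  f(2.815947) = -0.345846
  x_4 = 2.815947 - (-0.345846)×(2.815947 - 2.315699)/(-0.345846 - (-4.622778))
       = 2.856399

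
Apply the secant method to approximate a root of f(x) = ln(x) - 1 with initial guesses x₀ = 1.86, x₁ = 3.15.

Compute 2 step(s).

f(x) = ln(x) - 1
x₀ = 1.86, x₁ = 3.15

Secant formula: x_{n+1} = x_n - f(x_n)(x_n - x_{n-1})/(f(x_n) - f(x_{n-1}))

Iteration 1:
  f(1.860000) = -0.379424
  f(3.150000) = 0.147402
  x_2 = 3.150000 - 0.147402×(3.150000 - 1.860000)/(0.147402 - (-0.379424))
       = 2.789066
Iteration 2:
  f(3.150000) = 0.147402
  f(2.789066) = 0.025707
  x_3 = 2.789066 - 0.025707×(2.789066 - 3.150000)/(0.025707 - 0.147402)
       = 2.712823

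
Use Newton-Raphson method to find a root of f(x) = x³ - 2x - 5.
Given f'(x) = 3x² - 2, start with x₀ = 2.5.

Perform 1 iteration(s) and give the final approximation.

f(x) = x³ - 2x - 5
f'(x) = 3x² - 2
x₀ = 2.5

Newton-Raphson formula: x_{n+1} = x_n - f(x_n)/f'(x_n)

Iteration 1:
  f(2.500000) = 5.625000
  f'(2.500000) = 16.750000
  x_1 = 2.500000 - 5.625000/16.750000 = 2.164179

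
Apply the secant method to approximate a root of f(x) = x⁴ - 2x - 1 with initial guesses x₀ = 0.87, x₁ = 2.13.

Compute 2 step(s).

f(x) = x⁴ - 2x - 1
x₀ = 0.87, x₁ = 2.13

Secant formula: x_{n+1} = x_n - f(x_n)(x_n - x_{n-1})/(f(x_n) - f(x_{n-1}))

Iteration 1:
  f(0.870000) = -2.167102
  f(2.130000) = 15.323462
  x_2 = 2.130000 - 15.323462×(2.130000 - 0.870000)/(15.323462 - (-2.167102))
       = 1.026116
Iteration 2:
  f(2.130000) = 15.323462
  f(1.026116) = -1.943605
  x_3 = 1.026116 - (-1.943605)×(1.026116 - 2.130000)/(-1.943605 - 15.323462)
       = 1.150370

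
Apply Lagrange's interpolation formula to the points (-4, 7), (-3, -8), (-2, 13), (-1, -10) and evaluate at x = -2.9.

Lagrange interpolation formula:
P(x) = Σ yᵢ × Lᵢ(x)
where Lᵢ(x) = Π_{j≠i} (x - xⱼ)/(xᵢ - xⱼ)

L_0(-2.9) = (-2.9 - (-3))/(-4 - (-3)) × (-2.9 - (-2))/(-4 - (-2)) × (-2.9 - (-1))/(-4 - (-1)) = -0.028500
L_1(-2.9) = (-2.9 - (-4))/(-3 - (-4)) × (-2.9 - (-2))/(-3 - (-2)) × (-2.9 - (-1))/(-3 - (-1)) = 0.940500
L_2(-2.9) = (-2.9 - (-4))/(-2 - (-4)) × (-2.9 - (-3))/(-2 - (-3)) × (-2.9 - (-1))/(-2 - (-1)) = 0.104500
L_3(-2.9) = (-2.9 - (-4))/(-1 - (-4)) × (-2.9 - (-3))/(-1 - (-3)) × (-2.9 - (-2))/(-1 - (-2)) = -0.016500

P(-2.9) = 7×L_0(-2.9) + (-8)×L_1(-2.9) + 13×L_2(-2.9) + (-10)×L_3(-2.9)
P(-2.9) = -6.200000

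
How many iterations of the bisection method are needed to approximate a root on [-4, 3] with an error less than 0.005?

We need (b-a)/2^n ≤ 0.005
(3 - (-4))/2^n ≤ 0.005
7/2^n ≤ 0.005
2^n ≥ 1400
n ≥ log₂(1400) = 10.45
n ≥ 11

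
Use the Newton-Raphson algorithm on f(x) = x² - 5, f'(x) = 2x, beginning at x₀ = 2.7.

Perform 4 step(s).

f(x) = x² - 5
f'(x) = 2x
x₀ = 2.7

Newton-Raphson formula: x_{n+1} = x_n - f(x_n)/f'(x_n)

Iteration 1:
  f(2.700000) = 2.290000
  f'(2.700000) = 5.400000
  x_1 = 2.700000 - 2.290000/5.400000 = 2.275926
Iteration 2:
  f(2.275926) = 0.179839
  f'(2.275926) = 4.551852
  x_2 = 2.275926 - 0.179839/4.551852 = 2.236417
Iteration 3:
  f(2.236417) = 0.001561
  f'(2.236417) = 4.472834
  x_3 = 2.236417 - 0.001561/4.472834 = 2.236068
Iteration 4:
  f(2.236068) = 0.000000
  f'(2.236068) = 4.472136
  x_4 = 2.236068 - 0.000000/4.472136 = 2.236068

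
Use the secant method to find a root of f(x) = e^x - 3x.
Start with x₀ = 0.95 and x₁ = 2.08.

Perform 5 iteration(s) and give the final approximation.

f(x) = e^x - 3x
x₀ = 0.95, x₁ = 2.08

Secant formula: x_{n+1} = x_n - f(x_n)(x_n - x_{n-1})/(f(x_n) - f(x_{n-1}))

Iteration 1:
  f(0.950000) = -0.264290
  f(2.080000) = 1.764469
  x_2 = 2.080000 - 1.764469×(2.080000 - 0.950000)/(1.764469 - (-0.264290))
       = 1.097207
Iteration 2:
  f(2.080000) = 1.764469
  f(1.097207) = -0.295834
  x_3 = 1.097207 - (-0.295834)×(1.097207 - 2.080000)/(-0.295834 - 1.764469)
       = 1.238324
Iteration 3:
  f(1.097207) = -0.295834
  f(1.238324) = -0.265145
  x_4 = 1.238324 - (-0.265145)×(1.238324 - 1.097207)/(-0.265145 - (-0.295834))
       = 2.457552
Iteration 4:
  f(1.238324) = -0.265145
  f(2.457552) = 4.303535
  x_5 = 2.457552 - 4.303535×(2.457552 - 1.238324)/(4.303535 - (-0.265145))
       = 1.309082
Iteration 5:
  f(2.457552) = 4.303535
  f(1.309082) = -0.224473
  x_6 = 1.309082 - (-0.224473)×(1.309082 - 2.457552)/(-0.224473 - 4.303535)
       = 1.366017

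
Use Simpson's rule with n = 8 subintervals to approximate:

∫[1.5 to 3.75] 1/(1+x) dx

f(x) = 1/(1+x)
a = 1.5, b = 3.75, n = 8
h = (b - a)/n = 0.281250

Simpson's rule: (h/3)[f(x₀) + 4f(x₁) + 2f(x₂) + ... + f(xₙ)]

x_0 = 1.5000, f(x_0) = 0.400000, coefficient = 1
x_1 = 1.7812, f(x_1) = 0.359551, coefficient = 4
x_2 = 2.0625, f(x_2) = 0.326531, coefficient = 2
x_3 = 2.3438, f(x_3) = 0.299065, coefficient = 4
x_4 = 2.6250, f(x_4) = 0.275862, coefficient = 2
x_5 = 2.9062, f(x_5) = 0.256000, coefficient = 4
x_6 = 3.1875, f(x_6) = 0.238806, coefficient = 2
x_7 = 3.4688, f(x_7) = 0.223776, coefficient = 4
x_8 = 3.7500, f(x_8) = 0.210526, coefficient = 1

I ≈ (0.281250/3) × 6.846492 = 0.641859
Exact value: 0.641854
Error: 0.000005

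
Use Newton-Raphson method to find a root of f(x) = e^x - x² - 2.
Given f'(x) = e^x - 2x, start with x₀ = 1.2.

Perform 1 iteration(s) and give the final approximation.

f(x) = e^x - x² - 2
f'(x) = e^x - 2x
x₀ = 1.2

Newton-Raphson formula: x_{n+1} = x_n - f(x_n)/f'(x_n)

Iteration 1:
  f(1.200000) = -0.119883
  f'(1.200000) = 0.920117
  x_1 = 1.200000 - (-0.119883)/0.920117 = 1.330291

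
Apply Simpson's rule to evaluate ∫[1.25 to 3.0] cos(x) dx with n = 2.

f(x) = cos(x)
a = 1.25, b = 3.0, n = 2
h = (b - a)/n = 0.875000

Simpson's rule: (h/3)[f(x₀) + 4f(x₁) + 2f(x₂) + ... + f(xₙ)]

x_0 = 1.2500, f(x_0) = 0.315322, coefficient = 1
x_1 = 2.1250, f(x_1) = -0.526266, coefficient = 4
x_2 = 3.0000, f(x_2) = -0.989992, coefficient = 1

I ≈ (0.875000/3) × -2.779735 = -0.810756
Exact value: -0.807865
Error: 0.002892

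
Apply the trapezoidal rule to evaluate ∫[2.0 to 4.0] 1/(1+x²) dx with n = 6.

f(x) = 1/(1+x²)
a = 2.0, b = 4.0, n = 6
h = (b - a)/n = 0.333333

Trapezoidal rule: (h/2)[f(x₀) + 2f(x₁) + 2f(x₂) + ... + f(xₙ)]

x_0 = 2.0000, f(x_0) = 0.200000, coefficient = 1
x_1 = 2.3333, f(x_1) = 0.155172, coefficient = 2
x_2 = 2.6667, f(x_2) = 0.123288, coefficient = 2
x_3 = 3.0000, f(x_3) = 0.100000, coefficient = 2
x_4 = 3.3333, f(x_4) = 0.082569, coefficient = 2
x_5 = 3.6667, f(x_5) = 0.069231, coefficient = 2
x_6 = 4.0000, f(x_6) = 0.058824, coefficient = 1

I ≈ (0.333333/2) × 1.319343 = 0.219890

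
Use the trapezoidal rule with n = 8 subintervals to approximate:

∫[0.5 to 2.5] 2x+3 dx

f(x) = 2x+3
a = 0.5, b = 2.5, n = 8
h = (b - a)/n = 0.250000

Trapezoidal rule: (h/2)[f(x₀) + 2f(x₁) + 2f(x₂) + ... + f(xₙ)]

x_0 = 0.5000, f(x_0) = 4.000000, coefficient = 1
x_1 = 0.7500, f(x_1) = 4.500000, coefficient = 2
x_2 = 1.0000, f(x_2) = 5.000000, coefficient = 2
x_3 = 1.2500, f(x_3) = 5.500000, coefficient = 2
x_4 = 1.5000, f(x_4) = 6.000000, coefficient = 2
x_5 = 1.7500, f(x_5) = 6.500000, coefficient = 2
x_6 = 2.0000, f(x_6) = 7.000000, coefficient = 2
x_7 = 2.2500, f(x_7) = 7.500000, coefficient = 2
x_8 = 2.5000, f(x_8) = 8.000000, coefficient = 1

I ≈ (0.250000/2) × 96.000000 = 12.000000
Exact value: 12.000000
Error: 0.000000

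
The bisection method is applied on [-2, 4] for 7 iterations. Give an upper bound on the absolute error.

Bisection error bound: |error| ≤ (b-a)/2^n
|error| ≤ (4 - (-2))/2^7 = 6/2^7
|error| ≤ 0.0468750000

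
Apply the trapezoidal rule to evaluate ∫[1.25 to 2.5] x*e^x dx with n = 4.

f(x) = x*e^x
a = 1.25, b = 2.5, n = 4
h = (b - a)/n = 0.312500

Trapezoidal rule: (h/2)[f(x₀) + 2f(x₁) + 2f(x₂) + ... + f(xₙ)]

x_0 = 1.2500, f(x_0) = 4.362929, coefficient = 1
x_1 = 1.5625, f(x_1) = 7.454271, coefficient = 2
x_2 = 1.8750, f(x_2) = 12.226536, coefficient = 2
x_3 = 2.1875, f(x_3) = 19.496975, coefficient = 2
x_4 = 2.5000, f(x_4) = 30.456235, coefficient = 1

I ≈ (0.312500/2) × 113.174727 = 17.683551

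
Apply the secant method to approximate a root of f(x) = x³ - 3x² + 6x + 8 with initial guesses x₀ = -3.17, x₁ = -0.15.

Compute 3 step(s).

f(x) = x³ - 3x² + 6x + 8
x₀ = -3.17, x₁ = -0.15

Secant formula: x_{n+1} = x_n - f(x_n)(x_n - x_{n-1})/(f(x_n) - f(x_{n-1}))

Iteration 1:
  f(-3.170000) = -73.021713
  f(-0.150000) = 7.029125
  x_2 = -0.150000 - 7.029125×(-0.150000 - (-3.170000))/(7.029125 - (-73.021713))
       = -0.415181
Iteration 2:
  f(-0.150000) = 7.029125
  f(-0.415181) = 4.920222
  x_3 = -0.415181 - 4.920222×(-0.415181 - (-0.150000))/(4.920222 - 7.029125)
       = -1.033867
Iteration 3:
  f(-0.415181) = 4.920222
  f(-1.033867) = -2.514926
  x_4 = -1.033867 - (-2.514926)×(-1.033867 - (-0.415181))/(-2.514926 - 4.920222)
       = -0.824598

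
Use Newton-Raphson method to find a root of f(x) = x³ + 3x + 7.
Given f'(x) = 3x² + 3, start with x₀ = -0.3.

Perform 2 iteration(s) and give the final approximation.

f(x) = x³ + 3x + 7
f'(x) = 3x² + 3
x₀ = -0.3

Newton-Raphson formula: x_{n+1} = x_n - f(x_n)/f'(x_n)

Iteration 1:
  f(-0.300000) = 6.073000
  f'(-0.300000) = 3.270000
  x_1 = -0.300000 - 6.073000/3.270000 = -2.157187
Iteration 2:
  f(-2.157187) = -9.509928
  f'(-2.157187) = 16.960361
  x_2 = -2.157187 - (-9.509928)/16.960361 = -1.596472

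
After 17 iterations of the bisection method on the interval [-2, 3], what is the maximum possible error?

Bisection error bound: |error| ≤ (b-a)/2^n
|error| ≤ (3 - (-2))/2^17 = 5/2^17
|error| ≤ 0.0000381470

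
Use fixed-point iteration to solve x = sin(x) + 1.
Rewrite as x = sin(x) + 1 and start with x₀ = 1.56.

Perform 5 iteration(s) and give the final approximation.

Equation: x = sin(x) + 1
Fixed-point form: x = sin(x) + 1
x₀ = 1.56

x_1 = g(1.560000) = 1.999942
x_2 = g(1.999942) = 1.909322
x_3 = g(1.909322) = 1.943245
x_4 = g(1.943245) = 1.931439
x_5 = g(1.931439) = 1.935670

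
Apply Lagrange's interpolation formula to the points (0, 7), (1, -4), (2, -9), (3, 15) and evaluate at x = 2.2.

Lagrange interpolation formula:
P(x) = Σ yᵢ × Lᵢ(x)
where Lᵢ(x) = Π_{j≠i} (x - xⱼ)/(xᵢ - xⱼ)

L_0(2.2) = (2.2 - 1)/(0 - 1) × (2.2 - 2)/(0 - 2) × (2.2 - 3)/(0 - 3) = 0.032000
L_1(2.2) = (2.2 - 0)/(1 - 0) × (2.2 - 2)/(1 - 2) × (2.2 - 3)/(1 - 3) = -0.176000
L_2(2.2) = (2.2 - 0)/(2 - 0) × (2.2 - 1)/(2 - 1) × (2.2 - 3)/(2 - 3) = 1.056000
L_3(2.2) = (2.2 - 0)/(3 - 0) × (2.2 - 1)/(3 - 1) × (2.2 - 2)/(3 - 2) = 0.088000

P(2.2) = 7×L_0(2.2) + (-4)×L_1(2.2) + (-9)×L_2(2.2) + 15×L_3(2.2)
P(2.2) = -7.256000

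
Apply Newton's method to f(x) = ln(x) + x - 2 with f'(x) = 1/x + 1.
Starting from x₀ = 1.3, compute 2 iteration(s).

f(x) = ln(x) + x - 2
f'(x) = 1/x + 1
x₀ = 1.3

Newton-Raphson formula: x_{n+1} = x_n - f(x_n)/f'(x_n)

Iteration 1:
  f(1.300000) = -0.437636
  f'(1.300000) = 1.769231
  x_1 = 1.300000 - (-0.437636)/1.769231 = 1.547359
Iteration 2:
  f(1.547359) = -0.016091
  f'(1.547359) = 1.646262
  x_2 = 1.547359 - (-0.016091)/1.646262 = 1.557134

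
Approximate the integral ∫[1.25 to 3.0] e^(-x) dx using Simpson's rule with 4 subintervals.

f(x) = e^(-x)
a = 1.25, b = 3.0, n = 4
h = (b - a)/n = 0.437500

Simpson's rule: (h/3)[f(x₀) + 4f(x₁) + 2f(x₂) + ... + f(xₙ)]

x_0 = 1.2500, f(x_0) = 0.286505, coefficient = 1
x_1 = 1.6875, f(x_1) = 0.184981, coefficient = 4
x_2 = 2.1250, f(x_2) = 0.119433, coefficient = 2
x_3 = 2.5625, f(x_3) = 0.077112, coefficient = 4
x_4 = 3.0000, f(x_4) = 0.049787, coefficient = 1

I ≈ (0.437500/3) × 1.623530 = 0.236765
Exact value: 0.236718
Error: 0.000047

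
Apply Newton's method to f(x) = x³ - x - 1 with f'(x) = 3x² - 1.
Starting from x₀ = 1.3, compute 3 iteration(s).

f(x) = x³ - x - 1
f'(x) = 3x² - 1
x₀ = 1.3

Newton-Raphson formula: x_{n+1} = x_n - f(x_n)/f'(x_n)

Iteration 1:
  f(1.300000) = -0.103000
  f'(1.300000) = 4.070000
  x_1 = 1.300000 - (-0.103000)/4.070000 = 1.325307
Iteration 2:
  f(1.325307) = 0.002514
  f'(1.325307) = 4.269317
  x_2 = 1.325307 - 0.002514/4.269317 = 1.324718
Iteration 3:
  f(1.324718) = 0.000001
  f'(1.324718) = 4.264636
  x_3 = 1.324718 - 0.000001/4.264636 = 1.324718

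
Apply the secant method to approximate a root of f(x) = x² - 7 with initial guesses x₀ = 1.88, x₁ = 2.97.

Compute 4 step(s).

f(x) = x² - 7
x₀ = 1.88, x₁ = 2.97

Secant formula: x_{n+1} = x_n - f(x_n)(x_n - x_{n-1})/(f(x_n) - f(x_{n-1}))

Iteration 1:
  f(1.880000) = -3.465600
  f(2.970000) = 1.820900
  x_2 = 2.970000 - 1.820900×(2.970000 - 1.880000)/(1.820900 - (-3.465600))
       = 2.594557
Iteration 2:
  f(2.970000) = 1.820900
  f(2.594557) = -0.268276
  x_3 = 2.594557 - (-0.268276)×(2.594557 - 2.970000)/(-0.268276 - 1.820900)
       = 2.642768
Iteration 3:
  f(2.594557) = -0.268276
  f(2.642768) = -0.015776
  x_4 = 2.642768 - (-0.015776)×(2.642768 - 2.594557)/(-0.015776 - (-0.268276))
       = 2.645780
Iteration 4:
  f(2.642768) = -0.015776
  f(2.645780) = 0.000154
  x_5 = 2.645780 - 0.000154×(2.645780 - 2.642768)/(0.000154 - (-0.015776))
       = 2.645751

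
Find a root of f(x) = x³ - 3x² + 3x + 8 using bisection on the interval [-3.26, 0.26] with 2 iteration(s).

f(x) = x³ - 3x² + 3x + 8
Initial interval: [-3.26, 0.26]

Iteration 1:
  c_1 = (-3.260000 + 0.260000)/2 = -1.500000
  f(c_1) = f(-1.500000) = -6.625000
  f(a) × f(c) ≥ 0, new interval: [-1.500000, 0.260000]
Iteration 2:
  c_2 = (-1.500000 + 0.260000)/2 = -0.620000
  f(c_2) = f(-0.620000) = 4.748472
  f(a) × f(c) < 0, new interval: [-1.500000, -0.620000]

After 2 iteration(s), the approximation is c_2 = -0.620000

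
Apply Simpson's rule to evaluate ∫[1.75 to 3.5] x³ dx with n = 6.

f(x) = x³
a = 1.75, b = 3.5, n = 6
h = (b - a)/n = 0.291667

Simpson's rule: (h/3)[f(x₀) + 4f(x₁) + 2f(x₂) + ... + f(xₙ)]

x_0 = 1.7500, f(x_0) = 5.359375, coefficient = 1
x_1 = 2.0417, f(x_1) = 8.510489, coefficient = 4
x_2 = 2.3333, f(x_2) = 12.703704, coefficient = 2
x_3 = 2.6250, f(x_3) = 18.087891, coefficient = 4
x_4 = 2.9167, f(x_4) = 24.811921, coefficient = 2
x_5 = 3.2083, f(x_5) = 33.024667, coefficient = 4
x_6 = 3.5000, f(x_6) = 42.875000, coefficient = 1

I ≈ (0.291667/3) × 361.757812 = 35.170898
Exact value: 35.170898
Error: 0.000000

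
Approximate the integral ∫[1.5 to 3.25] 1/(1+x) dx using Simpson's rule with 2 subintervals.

f(x) = 1/(1+x)
a = 1.5, b = 3.25, n = 2
h = (b - a)/n = 0.875000

Simpson's rule: (h/3)[f(x₀) + 4f(x₁) + 2f(x₂) + ... + f(xₙ)]

x_0 = 1.5000, f(x_0) = 0.400000, coefficient = 1
x_1 = 2.3750, f(x_1) = 0.296296, coefficient = 4
x_2 = 3.2500, f(x_2) = 0.235294, coefficient = 1

I ≈ (0.875000/3) × 1.820479 = 0.530973
Exact value: 0.530628
Error: 0.000345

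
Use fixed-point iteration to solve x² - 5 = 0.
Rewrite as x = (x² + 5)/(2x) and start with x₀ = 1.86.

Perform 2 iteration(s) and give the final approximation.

Equation: x² - 5 = 0
Fixed-point form: x = (x² + 5)/(2x)
x₀ = 1.86

x_1 = g(1.860000) = 2.274086
x_2 = g(2.274086) = 2.236386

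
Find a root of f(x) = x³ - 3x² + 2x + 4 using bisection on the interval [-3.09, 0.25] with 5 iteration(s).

f(x) = x³ - 3x² + 2x + 4
Initial interval: [-3.09, 0.25]

Iteration 1:
  c_1 = (-3.090000 + 0.250000)/2 = -1.420000
  f(c_1) = f(-1.420000) = -7.752488
  f(a) × f(c) ≥ 0, new interval: [-1.420000, 0.250000]
Iteration 2:
  c_2 = (-1.420000 + 0.250000)/2 = -0.585000
  f(c_2) = f(-0.585000) = 1.603123
  f(a) × f(c) < 0, new interval: [-1.420000, -0.585000]
Iteration 3:
  c_3 = (-1.420000 + (-0.585000))/2 = -1.002500
  f(c_3) = f(-1.002500) = -2.027538
  f(a) × f(c) ≥ 0, new interval: [-1.002500, -0.585000]
Iteration 4:
  c_4 = (-1.002500 + (-0.585000))/2 = -0.793750
  f(c_4) = f(-0.793750) = 0.022289
  f(a) × f(c) < 0, new interval: [-1.002500, -0.793750]
Iteration 5:
  c_5 = (-1.002500 + (-0.793750))/2 = -0.898125
  f(c_5) = f(-0.898125) = -0.940589
  f(a) × f(c) ≥ 0, new interval: [-0.898125, -0.793750]

After 5 iteration(s), the approximation is c_5 = -0.898125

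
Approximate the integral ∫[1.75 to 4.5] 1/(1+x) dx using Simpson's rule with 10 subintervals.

f(x) = 1/(1+x)
a = 1.75, b = 4.5, n = 10
h = (b - a)/n = 0.275000

Simpson's rule: (h/3)[f(x₀) + 4f(x₁) + 2f(x₂) + ... + f(xₙ)]

x_0 = 1.7500, f(x_0) = 0.363636, coefficient = 1
x_1 = 2.0250, f(x_1) = 0.330579, coefficient = 4
x_2 = 2.3000, f(x_2) = 0.303030, coefficient = 2
x_3 = 2.5750, f(x_3) = 0.279720, coefficient = 4
x_4 = 2.8500, f(x_4) = 0.259740, coefficient = 2
x_5 = 3.1250, f(x_5) = 0.242424, coefficient = 4
x_6 = 3.4000, f(x_6) = 0.227273, coefficient = 2
x_7 = 3.6750, f(x_7) = 0.213904, coefficient = 4
x_8 = 3.9500, f(x_8) = 0.202020, coefficient = 2
x_9 = 4.2250, f(x_9) = 0.191388, coefficient = 4
x_10 = 4.5000, f(x_10) = 0.181818, coefficient = 1

I ≈ (0.275000/3) × 7.561639 = 0.693150
Exact value: 0.693147
Error: 0.000003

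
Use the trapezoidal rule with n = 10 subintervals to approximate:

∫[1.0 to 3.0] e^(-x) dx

f(x) = e^(-x)
a = 1.0, b = 3.0, n = 10
h = (b - a)/n = 0.200000

Trapezoidal rule: (h/2)[f(x₀) + 2f(x₁) + 2f(x₂) + ... + f(xₙ)]

x_0 = 1.0000, f(x_0) = 0.367879, coefficient = 1
x_1 = 1.2000, f(x_1) = 0.301194, coefficient = 2
x_2 = 1.4000, f(x_2) = 0.246597, coefficient = 2
x_3 = 1.6000, f(x_3) = 0.201897, coefficient = 2
x_4 = 1.8000, f(x_4) = 0.165299, coefficient = 2
x_5 = 2.0000, f(x_5) = 0.135335, coefficient = 2
x_6 = 2.2000, f(x_6) = 0.110803, coefficient = 2
x_7 = 2.4000, f(x_7) = 0.090718, coefficient = 2
x_8 = 2.6000, f(x_8) = 0.074274, coefficient = 2
x_9 = 2.8000, f(x_9) = 0.060810, coefficient = 2
x_10 = 3.0000, f(x_10) = 0.049787, coefficient = 1

I ≈ (0.200000/2) × 3.191520 = 0.319152
Exact value: 0.318092
Error: 0.001060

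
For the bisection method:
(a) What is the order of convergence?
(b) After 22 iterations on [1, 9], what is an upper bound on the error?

(a) Bisection has linear (order 1) convergence; the error is halved each step.

(b) Error bound = (b-a)/2^n = (9 - 1)/2^{22}
    = 8/2^{22}

(a) 1 (linear); (b) error ≤ 1.91e-06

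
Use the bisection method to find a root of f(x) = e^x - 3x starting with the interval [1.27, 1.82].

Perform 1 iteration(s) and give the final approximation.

f(x) = e^x - 3x
Initial interval: [1.27, 1.82]

Iteration 1:
  c_1 = (1.270000 + 1.820000)/2 = 1.545000
  f(c_1) = f(1.545000) = 0.052972
  f(a) × f(c) < 0, new interval: [1.270000, 1.545000]

After 1 iteration(s), the approximation is c_1 = 1.545000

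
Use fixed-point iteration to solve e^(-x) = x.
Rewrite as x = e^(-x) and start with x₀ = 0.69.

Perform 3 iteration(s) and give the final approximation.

Equation: e^(-x) = x
Fixed-point form: x = e^(-x)
x₀ = 0.69

x_1 = g(0.690000) = 0.501576
x_2 = g(0.501576) = 0.605575
x_3 = g(0.605575) = 0.545760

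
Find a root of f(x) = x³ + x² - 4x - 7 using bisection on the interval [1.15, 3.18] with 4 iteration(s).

f(x) = x³ + x² - 4x - 7
Initial interval: [1.15, 3.18]

Iteration 1:
  c_1 = (1.150000 + 3.180000)/2 = 2.165000
  f(c_1) = f(2.165000) = -0.824933
  f(a) × f(c) ≥ 0, new interval: [2.165000, 3.180000]
Iteration 2:
  c_2 = (2.165000 + 3.180000)/2 = 2.672500
  f(c_2) = f(2.672500) = 8.539936
  f(a) × f(c) < 0, new interval: [2.165000, 2.672500]
Iteration 3:
  c_3 = (2.165000 + 2.672500)/2 = 2.418750
  f(c_3) = f(2.418750) = 3.325889
  f(a) × f(c) < 0, new interval: [2.165000, 2.418750]
Iteration 4:
  c_4 = (2.165000 + 2.418750)/2 = 2.291875
  f(c_4) = f(2.291875) = 1.123702
  f(a) × f(c) < 0, new interval: [2.165000, 2.291875]

After 4 iteration(s), the approximation is c_4 = 2.291875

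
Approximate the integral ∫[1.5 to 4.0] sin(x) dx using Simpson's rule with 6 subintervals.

f(x) = sin(x)
a = 1.5, b = 4.0, n = 6
h = (b - a)/n = 0.416667

Simpson's rule: (h/3)[f(x₀) + 4f(x₁) + 2f(x₂) + ... + f(xₙ)]

x_0 = 1.5000, f(x_0) = 0.997495, coefficient = 1
x_1 = 1.9167, f(x_1) = 0.940781, coefficient = 4
x_2 = 2.3333, f(x_2) = 0.723086, coefficient = 2
x_3 = 2.7500, f(x_3) = 0.381661, coefficient = 4
x_4 = 3.1667, f(x_4) = -0.025071, coefficient = 2
x_5 = 3.5833, f(x_5) = -0.427514, coefficient = 4
x_6 = 4.0000, f(x_6) = -0.756802, coefficient = 1

I ≈ (0.416667/3) × 5.216434 = 0.724505
Exact value: 0.724381
Error: 0.000124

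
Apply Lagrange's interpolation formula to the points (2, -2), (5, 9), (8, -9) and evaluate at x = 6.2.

Lagrange interpolation formula:
P(x) = Σ yᵢ × Lᵢ(x)
where Lᵢ(x) = Π_{j≠i} (x - xⱼ)/(xᵢ - xⱼ)

L_0(6.2) = (6.2 - 5)/(2 - 5) × (6.2 - 8)/(2 - 8) = -0.120000
L_1(6.2) = (6.2 - 2)/(5 - 2) × (6.2 - 8)/(5 - 8) = 0.840000
L_2(6.2) = (6.2 - 2)/(8 - 2) × (6.2 - 5)/(8 - 5) = 0.280000

P(6.2) = (-2)×L_0(6.2) + 9×L_1(6.2) + (-9)×L_2(6.2)
P(6.2) = 5.280000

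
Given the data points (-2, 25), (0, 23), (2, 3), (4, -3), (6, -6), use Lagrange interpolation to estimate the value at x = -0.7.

Lagrange interpolation formula:
P(x) = Σ yᵢ × Lᵢ(x)
where Lᵢ(x) = Π_{j≠i} (x - xⱼ)/(xᵢ - xⱼ)

L_0(-0.7) = (-0.7 - 0)/(-2 - 0) × (-0.7 - 2)/(-2 - 2) × (-0.7 - 4)/(-2 - 4) × (-0.7 - 6)/(-2 - 6) = 0.154990
L_1(-0.7) = (-0.7 - (-2))/(0 - (-2)) × (-0.7 - 2)/(0 - 2) × (-0.7 - 4)/(0 - 4) × (-0.7 - 6)/(0 - 6) = 1.151353
L_2(-0.7) = (-0.7 - (-2))/(2 - (-2)) × (-0.7 - 0)/(2 - 0) × (-0.7 - 4)/(2 - 4) × (-0.7 - 6)/(2 - 6) = -0.447748
L_3(-0.7) = (-0.7 - (-2))/(4 - (-2)) × (-0.7 - 0)/(4 - 0) × (-0.7 - 2)/(4 - 2) × (-0.7 - 6)/(4 - 6) = 0.171478
L_4(-0.7) = (-0.7 - (-2))/(6 - (-2)) × (-0.7 - 0)/(6 - 0) × (-0.7 - 2)/(6 - 2) × (-0.7 - 4)/(6 - 4) = -0.030073

P(-0.7) = 25×L_0(-0.7) + 23×L_1(-0.7) + 3×L_2(-0.7) + (-3)×L_3(-0.7) + (-6)×L_4(-0.7)
P(-0.7) = 28.678624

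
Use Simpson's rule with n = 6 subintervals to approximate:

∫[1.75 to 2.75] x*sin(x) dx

f(x) = x*sin(x)
a = 1.75, b = 2.75, n = 6
h = (b - a)/n = 0.166667

Simpson's rule: (h/3)[f(x₀) + 4f(x₁) + 2f(x₂) + ... + f(xₙ)]

x_0 = 1.7500, f(x_0) = 1.721975, coefficient = 1
x_1 = 1.9167, f(x_1) = 1.803163, coefficient = 4
x_2 = 2.0833, f(x_2) = 1.815632, coefficient = 2
x_3 = 2.2500, f(x_3) = 1.750665, coefficient = 4
x_4 = 2.4167, f(x_4) = 1.602443, coefficient = 2
x_5 = 2.5833, f(x_5) = 1.368419, coefficient = 4
x_6 = 2.7500, f(x_6) = 1.049568, coefficient = 1

I ≈ (0.166667/3) × 29.296681 = 1.627593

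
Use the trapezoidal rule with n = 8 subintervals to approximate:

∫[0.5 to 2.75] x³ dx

f(x) = x³
a = 0.5, b = 2.75, n = 8
h = (b - a)/n = 0.281250

Trapezoidal rule: (h/2)[f(x₀) + 2f(x₁) + 2f(x₂) + ... + f(xₙ)]

x_0 = 0.5000, f(x_0) = 0.125000, coefficient = 1
x_1 = 0.7812, f(x_1) = 0.476837, coefficient = 2
x_2 = 1.0625, f(x_2) = 1.199463, coefficient = 2
x_3 = 1.3438, f(x_3) = 2.426361, coefficient = 2
x_4 = 1.6250, f(x_4) = 4.291016, coefficient = 2
x_5 = 1.9062, f(x_5) = 6.926910, coefficient = 2
x_6 = 2.1875, f(x_6) = 10.467529, coefficient = 2
x_7 = 2.4688, f(x_7) = 15.046356, coefficient = 2
x_8 = 2.7500, f(x_8) = 20.796875, coefficient = 1

I ≈ (0.281250/2) × 102.590820 = 14.426834
Exact value: 14.282227
Error: 0.144608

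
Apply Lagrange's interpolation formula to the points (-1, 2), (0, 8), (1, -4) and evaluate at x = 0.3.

Lagrange interpolation formula:
P(x) = Σ yᵢ × Lᵢ(x)
where Lᵢ(x) = Π_{j≠i} (x - xⱼ)/(xᵢ - xⱼ)

L_0(0.3) = (0.3 - 0)/(-1 - 0) × (0.3 - 1)/(-1 - 1) = -0.105000
L_1(0.3) = (0.3 - (-1))/(0 - (-1)) × (0.3 - 1)/(0 - 1) = 0.910000
L_2(0.3) = (0.3 - (-1))/(1 - (-1)) × (0.3 - 0)/(1 - 0) = 0.195000

P(0.3) = 2×L_0(0.3) + 8×L_1(0.3) + (-4)×L_2(0.3)
P(0.3) = 6.290000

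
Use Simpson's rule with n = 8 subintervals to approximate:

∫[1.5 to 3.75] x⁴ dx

f(x) = x⁴
a = 1.5, b = 3.75, n = 8
h = (b - a)/n = 0.281250

Simpson's rule: (h/3)[f(x₀) + 4f(x₁) + 2f(x₂) + ... + f(xₙ)]

x_0 = 1.5000, f(x_0) = 5.062500, coefficient = 1
x_1 = 1.7812, f(x_1) = 10.066987, coefficient = 4
x_2 = 2.0625, f(x_2) = 18.095718, coefficient = 2
x_3 = 2.3438, f(x_3) = 30.174851, coefficient = 4
x_4 = 2.6250, f(x_4) = 47.480713, coefficient = 2
x_5 = 2.9062, f(x_5) = 71.339799, coefficient = 4
x_6 = 3.1875, f(x_6) = 103.228775, coefficient = 2
x_7 = 3.4688, f(x_7) = 144.774476, coefficient = 4
x_8 = 3.7500, f(x_8) = 197.753906, coefficient = 1

I ≈ (0.281250/3) × 1565.851273 = 146.798557
Exact value: 146.796680
Error: 0.001877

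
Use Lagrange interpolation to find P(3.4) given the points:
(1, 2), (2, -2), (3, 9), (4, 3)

Lagrange interpolation formula:
P(x) = Σ yᵢ × Lᵢ(x)
where Lᵢ(x) = Π_{j≠i} (x - xⱼ)/(xᵢ - xⱼ)

L_0(3.4) = (3.4 - 2)/(1 - 2) × (3.4 - 3)/(1 - 3) × (3.4 - 4)/(1 - 4) = 0.056000
L_1(3.4) = (3.4 - 1)/(2 - 1) × (3.4 - 3)/(2 - 3) × (3.4 - 4)/(2 - 4) = -0.288000
L_2(3.4) = (3.4 - 1)/(3 - 1) × (3.4 - 2)/(3 - 2) × (3.4 - 4)/(3 - 4) = 1.008000
L_3(3.4) = (3.4 - 1)/(4 - 1) × (3.4 - 2)/(4 - 2) × (3.4 - 3)/(4 - 3) = 0.224000

P(3.4) = 2×L_0(3.4) + (-2)×L_1(3.4) + 9×L_2(3.4) + 3×L_3(3.4)
P(3.4) = 10.432000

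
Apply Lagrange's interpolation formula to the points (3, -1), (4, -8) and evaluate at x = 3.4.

Lagrange interpolation formula:
P(x) = Σ yᵢ × Lᵢ(x)
where Lᵢ(x) = Π_{j≠i} (x - xⱼ)/(xᵢ - xⱼ)

L_0(3.4) = (3.4 - 4)/(3 - 4) = 0.600000
L_1(3.4) = (3.4 - 3)/(4 - 3) = 0.400000

P(3.4) = (-1)×L_0(3.4) + (-8)×L_1(3.4)
P(3.4) = -3.800000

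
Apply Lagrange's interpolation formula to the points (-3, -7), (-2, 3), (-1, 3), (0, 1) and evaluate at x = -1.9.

Lagrange interpolation formula:
P(x) = Σ yᵢ × Lᵢ(x)
where Lᵢ(x) = Π_{j≠i} (x - xⱼ)/(xᵢ - xⱼ)

L_0(-1.9) = (-1.9 - (-2))/(-3 - (-2)) × (-1.9 - (-1))/(-3 - (-1)) × (-1.9 - 0)/(-3 - 0) = -0.028500
L_1(-1.9) = (-1.9 - (-3))/(-2 - (-3)) × (-1.9 - (-1))/(-2 - (-1)) × (-1.9 - 0)/(-2 - 0) = 0.940500
L_2(-1.9) = (-1.9 - (-3))/(-1 - (-3)) × (-1.9 - (-2))/(-1 - (-2)) × (-1.9 - 0)/(-1 - 0) = 0.104500
L_3(-1.9) = (-1.9 - (-3))/(0 - (-3)) × (-1.9 - (-2))/(0 - (-2)) × (-1.9 - (-1))/(0 - (-1)) = -0.016500

P(-1.9) = (-7)×L_0(-1.9) + 3×L_1(-1.9) + 3×L_2(-1.9) + 1×L_3(-1.9)
P(-1.9) = 3.318000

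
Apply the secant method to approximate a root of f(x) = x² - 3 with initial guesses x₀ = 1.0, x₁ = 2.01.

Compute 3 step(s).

f(x) = x² - 3
x₀ = 1.0, x₁ = 2.01

Secant formula: x_{n+1} = x_n - f(x_n)(x_n - x_{n-1})/(f(x_n) - f(x_{n-1}))

Iteration 1:
  f(1.000000) = -2.000000
  f(2.010000) = 1.040100
  x_2 = 2.010000 - 1.040100×(2.010000 - 1.000000)/(1.040100 - (-2.000000))
       = 1.664452
Iteration 2:
  f(2.010000) = 1.040100
  f(1.664452) = -0.229600
  x_3 = 1.664452 - (-0.229600)×(1.664452 - 2.010000)/(-0.229600 - 1.040100)
       = 1.726937
Iteration 3:
  f(1.664452) = -0.229600
  f(1.726937) = -0.017687
  x_4 = 1.726937 - (-0.017687)×(1.726937 - 1.664452)/(-0.017687 - (-0.229600))
       = 1.732153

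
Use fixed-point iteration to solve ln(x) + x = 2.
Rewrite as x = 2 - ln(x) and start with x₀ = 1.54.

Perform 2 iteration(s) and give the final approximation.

Equation: ln(x) + x = 2
Fixed-point form: x = 2 - ln(x)
x₀ = 1.54

x_1 = g(1.540000) = 1.568218
x_2 = g(1.568218) = 1.550060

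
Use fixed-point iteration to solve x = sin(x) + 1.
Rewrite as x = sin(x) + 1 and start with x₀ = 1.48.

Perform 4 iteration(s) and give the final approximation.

Equation: x = sin(x) + 1
Fixed-point form: x = sin(x) + 1
x₀ = 1.48

x_1 = g(1.480000) = 1.995881
x_2 = g(1.995881) = 1.911004
x_3 = g(1.911004) = 1.942685
x_4 = g(1.942685) = 1.931643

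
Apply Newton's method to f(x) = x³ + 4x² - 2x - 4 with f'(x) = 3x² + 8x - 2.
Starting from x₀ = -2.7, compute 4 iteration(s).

f(x) = x³ + 4x² - 2x - 4
f'(x) = 3x² + 8x - 2
x₀ = -2.7

Newton-Raphson formula: x_{n+1} = x_n - f(x_n)/f'(x_n)

Iteration 1:
  f(-2.700000) = 10.877000
  f'(-2.700000) = -1.730000
  x_1 = -2.700000 - 10.877000/(-1.730000) = 3.587283
Iteration 2:
  f(3.587283) = 86.463154
  f'(3.587283) = 65.304069
  x_2 = 3.587283 - 86.463154/65.304069 = 2.263275
Iteration 3:
  f(2.263275) = 23.556522
  f'(2.263275) = 31.473432
  x_3 = 2.263275 - 23.556522/31.473432 = 1.514817
Iteration 4:
  f(1.514817) = 5.625057
  f'(1.514817) = 17.002551
  x_4 = 1.514817 - 5.625057/17.002551 = 1.183981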